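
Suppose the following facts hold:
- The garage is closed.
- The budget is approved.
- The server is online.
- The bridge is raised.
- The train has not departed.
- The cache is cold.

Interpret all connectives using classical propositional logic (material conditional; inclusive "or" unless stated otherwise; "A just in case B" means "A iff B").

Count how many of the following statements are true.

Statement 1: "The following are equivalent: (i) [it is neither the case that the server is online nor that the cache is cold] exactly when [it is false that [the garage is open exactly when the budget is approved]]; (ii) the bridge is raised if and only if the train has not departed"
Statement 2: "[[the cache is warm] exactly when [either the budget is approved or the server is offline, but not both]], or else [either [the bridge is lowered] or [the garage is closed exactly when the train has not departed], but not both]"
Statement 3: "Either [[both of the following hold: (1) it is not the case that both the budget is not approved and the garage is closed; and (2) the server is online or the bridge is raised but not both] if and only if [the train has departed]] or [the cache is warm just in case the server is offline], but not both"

1

Let R = "the server is online" (T), W = "the cache is warm" (F), K = "the garage is closed" (T), G = "the budget is approved" (T), U = "the bridge is raised" (T), N = "the train has departed" (F).

Statement 1: Formalization: ((R nor ~W) <-> ~(~K <-> G)) <-> (U <-> ~N)

~W = ~F = T
R nor ~W = T nor T = F
~K = ~T = F
~K <-> G = F <-> T = F
~(~K <-> G) = ~F = T
(R nor ~W) <-> ~(~K <-> G) = F <-> T = F
~N = ~F = T
U <-> ~N = T <-> T = T
((R nor ~W) <-> ~(~K <-> G)) <-> (U <-> ~N) = F <-> T = F
Thus Statement 1 is false.

Statement 2: This is (W <-> (G xor ~R)) | (~U xor (K <-> ~N)).

~R = ~T = F
G xor ~R = T xor F = T
W <-> (G xor ~R) = F <-> T = F
~U = ~T = F
~N = ~F = T
K <-> ~N = T <-> T = T
~U xor (K <-> ~N) = F xor T = T
(W <-> (G xor ~R)) | (~U xor (K <-> ~N)) = F | T = T
Thus Statement 2 is true.

Statement 3: Parsed as (((~G nand K) & (R xor U)) <-> N) xor (W <-> ~R)

~G = ~T = F
~G nand K = F nand T = T
R xor U = T xor T = F
(~G nand K) & (R xor U) = T & F = F
((~G nand K) & (R xor U)) <-> N = F <-> F = T
~R = ~T = F
W <-> ~R = F <-> F = T
(((~G nand K) & (R xor U)) <-> N) xor (W <-> ~R) = T xor T = F
Thus Statement 3 is false.

1 of the 3 statements is true (Statement 2).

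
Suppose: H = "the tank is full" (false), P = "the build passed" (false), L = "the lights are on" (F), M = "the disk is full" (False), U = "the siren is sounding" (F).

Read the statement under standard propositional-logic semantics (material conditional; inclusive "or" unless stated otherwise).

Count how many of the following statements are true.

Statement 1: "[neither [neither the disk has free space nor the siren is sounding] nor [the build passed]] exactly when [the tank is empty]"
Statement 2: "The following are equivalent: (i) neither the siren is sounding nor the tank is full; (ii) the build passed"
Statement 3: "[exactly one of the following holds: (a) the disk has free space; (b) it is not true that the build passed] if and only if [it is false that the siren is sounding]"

1

Statement 1: In symbols: ((~M nor U) nor P) <-> ~H

~M = ~F = T
~M nor U = T nor F = F
(~M nor U) nor P = F nor F = T
~H = ~F = T
((~M nor U) nor P) <-> ~H = T <-> T = T
Hence Statement 1 is true.

Statement 2: This is (U nor H) <-> P.

U nor H = F nor F = T
(U nor H) <-> P = T <-> F = F
So Statement 2 is false.

Statement 3: This is (~M xor ~P) <-> ~U.

~M = ~F = T
~P = ~F = T
~M xor ~P = T xor T = F
~U = ~F = T
(~M xor ~P) <-> ~U = F <-> T = F
Thus Statement 3 is false.

1 of the 3 statements is true (Statement 1).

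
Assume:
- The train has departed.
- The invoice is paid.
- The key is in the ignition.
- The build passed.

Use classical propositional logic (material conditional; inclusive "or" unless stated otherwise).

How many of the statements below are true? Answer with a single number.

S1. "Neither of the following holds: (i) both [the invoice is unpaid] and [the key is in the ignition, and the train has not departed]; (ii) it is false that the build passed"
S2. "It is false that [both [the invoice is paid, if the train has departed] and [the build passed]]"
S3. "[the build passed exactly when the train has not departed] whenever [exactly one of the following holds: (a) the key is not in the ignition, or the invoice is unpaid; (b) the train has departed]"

Let Q = "the invoice is paid" (T), R = "the key is in the ignition" (T), P = "the train has departed" (T), S = "the build passed" (T).

S1: This is (~Q & (R & ~P)) nor ~S.

~Q = ~T = F
~P = ~T = F
R & ~P = T & F = F
~Q & (R & ~P) = F & F = F
~S = ~T = F
(~Q & (R & ~P)) nor ~S = F nor F = T
Thus S1 is true.

S2: This is ~((P -> Q) & S).

P -> Q = T -> T = T
(P -> Q) & S = T & T = T
~((P -> Q) & S) = ~T = F
So S2 is false.

S3: Parsed as ((~R | ~Q) xor P) -> (S <-> ~P)

~R = ~T = F
~Q = ~T = F
~R | ~Q = F | F = F
(~R | ~Q) xor P = F xor T = T
~P = ~T = F
S <-> ~P = T <-> F = F
((~R | ~Q) xor P) -> (S <-> ~P) = T -> F = F
Thus S3 is false.

1 of the 3 statements is true (S1).

1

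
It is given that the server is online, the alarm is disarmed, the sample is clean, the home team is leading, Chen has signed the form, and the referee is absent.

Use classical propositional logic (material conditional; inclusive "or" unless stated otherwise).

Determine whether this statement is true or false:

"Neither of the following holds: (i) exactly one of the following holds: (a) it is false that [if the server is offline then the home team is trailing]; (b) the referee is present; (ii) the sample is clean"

Let P = "the server is online" (T), S = "the home team is leading" (T), V = "the referee is present" (F), R = "the sample is contaminated" (F).
Formalization: (~(~P -> ~S) xor V) nor ~R

~P = ~T = F
~S = ~T = F
~P -> ~S = F -> F = T
~(~P -> ~S) = ~T = F
~(~P -> ~S) xor V = F xor F = F
~R = ~F = T
(~(~P -> ~S) xor V) nor ~R = F nor T = F

The statement is false.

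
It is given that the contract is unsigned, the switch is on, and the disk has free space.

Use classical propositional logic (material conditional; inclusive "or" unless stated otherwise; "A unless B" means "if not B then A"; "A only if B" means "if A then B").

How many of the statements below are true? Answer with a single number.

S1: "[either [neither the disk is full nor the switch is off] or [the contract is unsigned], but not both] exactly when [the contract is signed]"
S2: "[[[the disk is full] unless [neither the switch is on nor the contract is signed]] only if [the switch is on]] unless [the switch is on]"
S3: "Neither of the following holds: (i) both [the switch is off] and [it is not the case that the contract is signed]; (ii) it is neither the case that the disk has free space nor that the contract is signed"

Let N = "the disk is full" (F), Q = "the switch is on" (T), P = "the contract is signed" (F).

S1: In symbols: ((N nor ~Q) xor ~P) <-> P

~Q = ~T = F
N nor ~Q = F nor F = T
~P = ~F = T
(N nor ~Q) xor ~P = T xor T = F
((N nor ~Q) xor ~P) <-> P = F <-> F = T
So S1 is true.

S2: Parsed as ((N | (Q nor P)) -> Q) | Q

Q nor P = T nor F = F
N | (Q nor P) = F | F = F
(N | (Q nor P)) -> Q = F -> T = T
((N | (Q nor P)) -> Q) | Q = T | T = T
So S2 is true.

S3: This is (~Q & ~P) nor (~N nor P).

~Q = ~T = F
~P = ~F = T
~Q & ~P = F & T = F
~N = ~F = T
~N nor P = T nor F = F
(~Q & ~P) nor (~N nor P) = F nor F = T
So S3 is true.

True statements: 3 (S1, S2, S3).

3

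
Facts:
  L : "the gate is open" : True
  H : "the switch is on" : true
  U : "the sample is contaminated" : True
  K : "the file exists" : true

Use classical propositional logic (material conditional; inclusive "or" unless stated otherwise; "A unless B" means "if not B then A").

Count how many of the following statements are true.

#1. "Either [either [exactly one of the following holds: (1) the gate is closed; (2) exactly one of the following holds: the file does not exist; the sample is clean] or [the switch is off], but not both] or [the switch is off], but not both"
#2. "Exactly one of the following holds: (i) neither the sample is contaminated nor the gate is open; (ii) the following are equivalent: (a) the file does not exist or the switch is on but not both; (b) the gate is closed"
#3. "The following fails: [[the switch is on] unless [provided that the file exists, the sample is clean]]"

0

#1: In symbols: ((not L xor (not K xor not U)) xor not H) xor not H

not L = not True = False
not K = not True = False
not U = not True = False
not K xor not U = False xor False = False
not L xor (not K xor not U) = False xor False = False
not H = not True = False
(not L xor (not K xor not U)) xor not H = False xor False = False
not H = not True = False
((not L xor (not K xor not U)) xor not H) xor not H = False xor False = False
So #1 is false.

#2: In symbols: (U nor L) xor ((not K xor H) iff not L)

U nor L = True nor True = False
not K = not True = False
not K xor H = False xor True = True
not L = not True = False
(not K xor H) iff not L = True iff False = False
(U nor L) xor ((not K xor H) iff not L) = False xor False = False
Hence #2 is false.

#3: In symbols: not (H or (K -> not U))

not U = not True = False
K -> not U = True -> False = False
H or (K -> not U) = True or False = True
not (H or (K -> not U)) = not True = False
So #3 is false.

True statements: 0 (none).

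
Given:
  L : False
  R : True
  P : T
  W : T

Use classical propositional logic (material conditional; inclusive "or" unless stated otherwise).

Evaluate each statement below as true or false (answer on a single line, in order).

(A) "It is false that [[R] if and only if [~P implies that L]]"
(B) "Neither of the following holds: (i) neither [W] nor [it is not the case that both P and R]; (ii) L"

(A): In symbols: ¬(R ↔ (¬P → L))

¬P = ¬T = F
¬P → L = F → F = T
R ↔ (¬P → L) = T ↔ T = T
¬(R ↔ (¬P → L)) = ¬T = F
So (A) is false.

(B): Formalization: (W ↓ (P ↑ R)) ↓ L

P ↑ R = T ↑ T = F
W ↓ (P ↑ R) = T ↓ F = F
(W ↓ (P ↑ R)) ↓ L = F ↓ F = T
So (B) is true.

(A) false, (B) true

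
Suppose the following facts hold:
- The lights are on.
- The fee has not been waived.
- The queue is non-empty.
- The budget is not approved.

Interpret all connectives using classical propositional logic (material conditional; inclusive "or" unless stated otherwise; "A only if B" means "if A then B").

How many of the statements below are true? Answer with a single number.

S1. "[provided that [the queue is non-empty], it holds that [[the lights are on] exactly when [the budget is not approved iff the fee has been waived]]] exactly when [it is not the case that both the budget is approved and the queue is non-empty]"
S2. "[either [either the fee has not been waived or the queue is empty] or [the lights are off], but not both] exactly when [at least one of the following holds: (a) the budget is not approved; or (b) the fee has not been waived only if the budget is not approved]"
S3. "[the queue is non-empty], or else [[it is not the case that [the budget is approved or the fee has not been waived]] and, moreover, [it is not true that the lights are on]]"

Let U = "the queue is empty" (F), W = "the lights are on" (T), L = "the budget is approved" (F), Q = "the fee has been waived" (F).

S1: This is (~U -> (W <-> (~L <-> Q))) <-> (L nand ~U).

~U = ~F = T
~L = ~F = T
~L <-> Q = T <-> F = F
W <-> (~L <-> Q) = T <-> F = F
~U -> (W <-> (~L <-> Q)) = T -> F = F
~U = ~F = T
L nand ~U = F nand T = T
(~U -> (W <-> (~L <-> Q))) <-> (L nand ~U) = F <-> T = F
Hence S1 is false.

S2: This is ((~Q | U) xor ~W) <-> (~L | (~Q -> ~L)).

~Q = ~F = T
~Q | U = T | F = T
~W = ~T = F
(~Q | U) xor ~W = T xor F = T
~L = ~F = T
~Q = ~F = T
~L = ~F = T
~Q -> ~L = T -> T = T
~L | (~Q -> ~L) = T | T = T
((~Q | U) xor ~W) <-> (~L | (~Q -> ~L)) = T <-> T = T
Thus S2 is true.

S3: This is ~U | (~(L | ~Q) & ~W).

~U = ~F = T
~Q = ~F = T
L | ~Q = F | T = T
~(L | ~Q) = ~T = F
~W = ~T = F
~(L | ~Q) & ~W = F & F = F
~U | (~(L | ~Q) & ~W) = T | F = T
So S3 is true.

Count: 2.

2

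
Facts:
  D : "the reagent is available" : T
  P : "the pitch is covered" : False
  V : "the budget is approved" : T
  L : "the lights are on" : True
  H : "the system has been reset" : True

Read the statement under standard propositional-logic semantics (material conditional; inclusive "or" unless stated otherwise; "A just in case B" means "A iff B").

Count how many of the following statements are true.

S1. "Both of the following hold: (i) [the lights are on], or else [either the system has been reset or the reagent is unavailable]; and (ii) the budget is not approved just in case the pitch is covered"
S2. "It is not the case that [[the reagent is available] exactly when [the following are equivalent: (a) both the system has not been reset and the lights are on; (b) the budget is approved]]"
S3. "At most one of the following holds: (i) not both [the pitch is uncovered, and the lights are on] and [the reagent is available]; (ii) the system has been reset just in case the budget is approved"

S1: Parsed as (L | (H | ~D)) & (~V <-> P)

~D = ~T = F
H | ~D = T | F = T
L | (H | ~D) = T | T = T
~V = ~T = F
~V <-> P = F <-> F = T
(L | (H | ~D)) & (~V <-> P) = T & T = T
Hence S1 is true.

S2: This is ~(D <-> ((~H & L) <-> V)).

~H = ~T = F
~H & L = F & T = F
(~H & L) <-> V = F <-> T = F
D <-> ((~H & L) <-> V) = T <-> F = F
~(D <-> ((~H & L) <-> V)) = ~F = T
Thus S2 is true.

S3: Parsed as ((~P & L) nand D) nand (H <-> V)

~P = ~F = T
~P & L = T & T = T
(~P & L) nand D = T nand T = F
H <-> V = T <-> T = T
((~P & L) nand D) nand (H <-> V) = F nand T = T
So S3 is true.

True statements: 3.

3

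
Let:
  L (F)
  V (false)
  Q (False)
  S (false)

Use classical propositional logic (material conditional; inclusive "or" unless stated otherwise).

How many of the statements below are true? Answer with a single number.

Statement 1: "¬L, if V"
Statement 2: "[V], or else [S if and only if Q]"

2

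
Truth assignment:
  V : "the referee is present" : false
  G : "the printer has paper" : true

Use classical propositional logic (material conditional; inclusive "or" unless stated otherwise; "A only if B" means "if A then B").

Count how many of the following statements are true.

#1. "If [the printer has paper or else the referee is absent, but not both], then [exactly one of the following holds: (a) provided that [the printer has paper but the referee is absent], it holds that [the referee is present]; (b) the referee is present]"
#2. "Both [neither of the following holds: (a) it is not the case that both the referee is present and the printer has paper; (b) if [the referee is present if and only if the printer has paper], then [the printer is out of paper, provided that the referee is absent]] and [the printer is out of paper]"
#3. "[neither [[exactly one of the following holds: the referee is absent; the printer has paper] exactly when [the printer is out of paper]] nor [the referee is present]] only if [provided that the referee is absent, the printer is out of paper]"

2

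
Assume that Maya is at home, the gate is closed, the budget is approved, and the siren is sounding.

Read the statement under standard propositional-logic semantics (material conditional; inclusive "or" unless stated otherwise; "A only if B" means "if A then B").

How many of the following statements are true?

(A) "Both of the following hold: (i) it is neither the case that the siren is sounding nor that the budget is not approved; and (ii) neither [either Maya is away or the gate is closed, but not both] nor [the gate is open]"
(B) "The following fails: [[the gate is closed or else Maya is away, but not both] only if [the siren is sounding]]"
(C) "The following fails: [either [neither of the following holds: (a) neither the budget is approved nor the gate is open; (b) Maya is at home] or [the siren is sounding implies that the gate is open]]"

Let U = "the siren is sounding" (T), M = "the budget is approved" (T), R = "Maya is at home" (T), W = "the gate is open" (F).

(A): In symbols: (U nor ~M) & ((~R xor ~W) nor W)

~M = ~T = F
U nor ~M = T nor F = F
~R = ~T = F
~W = ~F = T
~R xor ~W = F xor T = T
(~R xor ~W) nor W = T nor F = F
(U nor ~M) & ((~R xor ~W) nor W) = F & F = F
Thus (A) is false.

(B): Parsed as ~((~W xor ~R) -> U)

~W = ~F = T
~R = ~T = F
~W xor ~R = T xor F = T
(~W xor ~R) -> U = T -> T = T
~((~W xor ~R) -> U) = ~T = F
Thus (B) is false.

(C): Parsed as ~(((M nor W) nor R) | (U -> W))

M nor W = T nor F = F
(M nor W) nor R = F nor T = F
U -> W = T -> F = F
((M nor W) nor R) | (U -> W) = F | F = F
~(((M nor W) nor R) | (U -> W)) = ~F = T
Hence (C) is true.

Count: 1.

1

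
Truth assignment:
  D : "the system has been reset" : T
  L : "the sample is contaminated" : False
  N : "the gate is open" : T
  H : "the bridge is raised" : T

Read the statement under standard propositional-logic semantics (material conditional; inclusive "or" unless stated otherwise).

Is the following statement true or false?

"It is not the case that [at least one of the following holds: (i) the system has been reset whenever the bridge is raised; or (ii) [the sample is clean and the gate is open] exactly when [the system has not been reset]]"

Values: H=True, D=True, L=False, N=True.
In symbols: not ((H -> D) or ((not L and N) iff not D))

H -> D = True -> True = True
not L = not False = True
not L and N = True and True = True
not D = not True = False
(not L and N) iff not D = True iff False = False
(H -> D) or ((not L and N) iff not D) = True or False = True
not ((H -> D) or ((not L and N) iff not D)) = not True = False

False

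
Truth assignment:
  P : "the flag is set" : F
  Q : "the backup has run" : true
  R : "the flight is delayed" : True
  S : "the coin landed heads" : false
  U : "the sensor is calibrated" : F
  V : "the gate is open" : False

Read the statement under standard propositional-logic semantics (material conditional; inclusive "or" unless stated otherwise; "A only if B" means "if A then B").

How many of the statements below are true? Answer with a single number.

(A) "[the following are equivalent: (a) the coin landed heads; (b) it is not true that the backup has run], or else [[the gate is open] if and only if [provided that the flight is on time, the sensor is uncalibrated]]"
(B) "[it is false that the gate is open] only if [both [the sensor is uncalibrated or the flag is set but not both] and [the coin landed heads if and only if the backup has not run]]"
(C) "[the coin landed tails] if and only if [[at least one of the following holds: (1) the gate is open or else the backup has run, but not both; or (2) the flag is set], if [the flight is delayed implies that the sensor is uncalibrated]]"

3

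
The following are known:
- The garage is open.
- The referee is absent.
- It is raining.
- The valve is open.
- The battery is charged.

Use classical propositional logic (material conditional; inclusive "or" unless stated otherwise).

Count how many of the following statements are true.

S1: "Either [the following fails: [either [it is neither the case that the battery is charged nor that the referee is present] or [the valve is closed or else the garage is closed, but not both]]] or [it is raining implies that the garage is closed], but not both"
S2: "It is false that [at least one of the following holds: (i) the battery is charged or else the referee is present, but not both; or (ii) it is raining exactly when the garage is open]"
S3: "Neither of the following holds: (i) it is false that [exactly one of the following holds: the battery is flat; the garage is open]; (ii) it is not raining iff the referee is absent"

Let U = "the battery is charged" (True), Q = "the referee is present" (False), S = "the valve is open" (True), P = "the garage is closed" (False), R = "it is raining" (True).

S1: This is not ((U nor Q) or (not S xor P)) xor (R -> P).

U nor Q = True nor False = False
not S = not True = False
not S xor P = False xor False = False
(U nor Q) or (not S xor P) = False or False = False
not ((U nor Q) or (not S xor P)) = not False = True
R -> P = True -> False = False
not ((U nor Q) or (not S xor P)) xor (R -> P) = True xor False = True
Thus S1 is true.

S2: In symbols: not ((U xor Q) or (R iff not P))

U xor Q = True xor False = True
not P = not False = True
R iff not P = True iff True = True
(U xor Q) or (R iff not P) = True or True = True
not ((U xor Q) or (R iff not P)) = not True = False
Hence S2 is false.

S3: In symbols: not (not U xor not P) nor (not R iff not Q)

not U = not True = False
not P = not False = True
not U xor not P = False xor True = True
not (not U xor not P) = not True = False
not R = not True = False
not Q = not False = True
not R iff not Q = False iff True = False
not (not U xor not P) nor (not R iff not Q) = False nor False = True
Thus S3 is true.

Count: 2.

2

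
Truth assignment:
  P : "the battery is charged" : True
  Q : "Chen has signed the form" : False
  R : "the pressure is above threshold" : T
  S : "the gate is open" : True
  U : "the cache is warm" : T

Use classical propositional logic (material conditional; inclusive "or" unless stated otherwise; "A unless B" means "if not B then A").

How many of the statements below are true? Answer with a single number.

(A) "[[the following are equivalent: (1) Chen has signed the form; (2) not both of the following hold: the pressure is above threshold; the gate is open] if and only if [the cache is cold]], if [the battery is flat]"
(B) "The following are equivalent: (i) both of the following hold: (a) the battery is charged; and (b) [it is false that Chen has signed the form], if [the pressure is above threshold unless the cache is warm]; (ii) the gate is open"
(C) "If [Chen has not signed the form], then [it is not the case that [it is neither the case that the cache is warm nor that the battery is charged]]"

(A): This is not P -> ((Q iff (R nand S)) iff not U).

not P = not True = False
R nand S = True nand True = False
Q iff (R nand S) = False iff False = True
not U = not True = False
(Q iff (R nand S)) iff not U = True iff False = False
not P -> ((Q iff (R nand S)) iff not U) = False -> False = True
Hence (A) is true.

(B): Formalization: (P and ((R or U) -> not Q)) iff S

R or U = True or True = True
not Q = not False = True
(R or U) -> not Q = True -> True = True
P and ((R or U) -> not Q) = True and True = True
(P and ((R or U) -> not Q)) iff S = True iff True = True
Thus (B) is true.

(C): Parsed as not Q -> not (U nor P)

not Q = not False = True
U nor P = True nor True = False
not (U nor P) = not False = True
not Q -> not (U nor P) = True -> True = True
So (C) is true.

3 of the 3 statements are true.

3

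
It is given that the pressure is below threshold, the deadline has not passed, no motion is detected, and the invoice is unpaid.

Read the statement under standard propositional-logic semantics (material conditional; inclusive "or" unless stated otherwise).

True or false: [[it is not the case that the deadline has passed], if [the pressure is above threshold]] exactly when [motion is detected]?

Let P = "the pressure is above threshold" (F), Q = "the deadline has passed" (F), R = "motion is detected" (F).
In symbols: (P → ¬Q) ↔ R

¬Q = ¬F = T
P → ¬Q = F → T = T
(P → ¬Q) ↔ R = T ↔ F = F

False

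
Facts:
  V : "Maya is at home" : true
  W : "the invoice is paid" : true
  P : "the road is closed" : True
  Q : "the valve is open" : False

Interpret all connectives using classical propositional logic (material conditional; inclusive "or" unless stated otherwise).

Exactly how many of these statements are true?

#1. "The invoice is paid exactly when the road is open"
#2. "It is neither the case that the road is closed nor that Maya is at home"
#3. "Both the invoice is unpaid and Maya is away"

#1: This is W <-> ~P.

~P = ~T = F
W <-> ~P = T <-> F = F
So #1 is false.

#2: Formalization: P nor V

P nor V = T nor T = F
Thus #2 is false.

#3: In symbols: ~W & ~V

~W = ~T = F
~V = ~T = F
~W & ~V = F & F = F
So #3 is false.

0 of the 3 statements are true (none).

0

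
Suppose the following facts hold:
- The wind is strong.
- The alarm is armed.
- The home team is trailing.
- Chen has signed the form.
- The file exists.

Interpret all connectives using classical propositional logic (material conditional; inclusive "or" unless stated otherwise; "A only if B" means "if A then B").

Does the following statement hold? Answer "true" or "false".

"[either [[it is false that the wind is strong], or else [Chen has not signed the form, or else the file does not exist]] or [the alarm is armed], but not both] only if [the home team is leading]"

The statement is false.

Let K = "the wind is strong" (True), R = "Chen has signed the form" (True), U = "the file exists" (True), M = "the alarm is armed" (True), W = "the home team is leading" (False).
In symbols: ((not K or (not R or not U)) xor M) -> W

not K = not True = False
not R = not True = False
not U = not True = False
not R or not U = False or False = False
not K or (not R or not U) = False or False = False
(not K or (not R or not U)) xor M = False xor True = True
((not K or (not R or not U)) xor M) -> W = True -> False = False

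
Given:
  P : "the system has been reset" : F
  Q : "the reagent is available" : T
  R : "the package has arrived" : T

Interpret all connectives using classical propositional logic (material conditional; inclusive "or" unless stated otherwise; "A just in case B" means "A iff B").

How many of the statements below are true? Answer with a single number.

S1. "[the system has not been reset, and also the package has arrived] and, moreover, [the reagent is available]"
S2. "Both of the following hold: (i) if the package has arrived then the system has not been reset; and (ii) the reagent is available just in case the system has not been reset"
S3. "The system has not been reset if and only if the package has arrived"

S1: Formalization: (¬P ∧ R) ∧ Q

¬P = ¬F = T
¬P ∧ R = T ∧ T = T
(¬P ∧ R) ∧ Q = T ∧ T = T
Thus S1 is true.

S2: Formalization: (R → ¬P) ∧ (Q ↔ ¬P)

¬P = ¬F = T
R → ¬P = T → T = T
¬P = ¬F = T
Q ↔ ¬P = T ↔ T = T
(R → ¬P) ∧ (Q ↔ ¬P) = T ∧ T = T
Thus S2 is true.

S3: This is ¬P ↔ R.

¬P = ¬F = T
¬P ↔ R = T ↔ T = T
Hence S3 is true.

Count: 3.

3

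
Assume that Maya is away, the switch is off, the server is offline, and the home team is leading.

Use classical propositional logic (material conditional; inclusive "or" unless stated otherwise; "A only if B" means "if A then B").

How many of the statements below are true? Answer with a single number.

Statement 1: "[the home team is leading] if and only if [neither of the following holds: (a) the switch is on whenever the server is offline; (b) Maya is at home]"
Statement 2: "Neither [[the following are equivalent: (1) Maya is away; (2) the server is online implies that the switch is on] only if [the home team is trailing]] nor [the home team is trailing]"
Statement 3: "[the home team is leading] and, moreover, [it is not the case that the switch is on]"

3

Let H = "the home team is leading" (T), V = "the server is online" (F), D = "the switch is on" (F), Q = "Maya is at home" (F).

Statement 1: This is H <-> ((~V -> D) nor Q).

~V = ~F = T
~V -> D = T -> F = F
(~V -> D) nor Q = F nor F = T
H <-> ((~V -> D) nor Q) = T <-> T = T
So Statement 1 is true.

Statement 2: In symbols: ((~Q <-> (V -> D)) -> ~H) nor ~H

~Q = ~F = T
V -> D = F -> F = T
~Q <-> (V -> D) = T <-> T = T
~H = ~T = F
(~Q <-> (V -> D)) -> ~H = T -> F = F
~H = ~T = F
((~Q <-> (V -> D)) -> ~H) nor ~H = F nor F = T
Hence Statement 2 is true.

Statement 3: Parsed as H & ~D

~D = ~F = T
H & ~D = T & T = T
Hence Statement 3 is true.

Count: 3.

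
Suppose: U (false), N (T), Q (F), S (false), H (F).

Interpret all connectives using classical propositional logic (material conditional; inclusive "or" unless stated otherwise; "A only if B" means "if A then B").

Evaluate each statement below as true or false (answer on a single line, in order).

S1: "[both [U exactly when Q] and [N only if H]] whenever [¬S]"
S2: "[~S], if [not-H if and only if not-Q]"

S1 false; S2 true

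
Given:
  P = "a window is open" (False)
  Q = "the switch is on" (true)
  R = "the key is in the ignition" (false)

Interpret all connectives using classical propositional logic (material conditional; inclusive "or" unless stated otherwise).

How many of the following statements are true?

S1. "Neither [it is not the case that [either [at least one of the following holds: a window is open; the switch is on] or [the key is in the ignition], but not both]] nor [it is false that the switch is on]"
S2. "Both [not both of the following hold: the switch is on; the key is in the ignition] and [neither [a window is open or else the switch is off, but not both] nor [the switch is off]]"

S1: Formalization: ¬((P ∨ Q) ⊕ R) ↓ ¬Q

P ∨ Q = F ∨ T = T
(P ∨ Q) ⊕ R = T ⊕ F = T
¬((P ∨ Q) ⊕ R) = ¬T = F
¬Q = ¬T = F
¬((P ∨ Q) ⊕ R) ↓ ¬Q = F ↓ F = T
So S1 is true.

S2: This is (Q ↑ R) ∧ ((P ⊕ ¬Q) ↓ ¬Q).

Q ↑ R = T ↑ F = T
¬Q = ¬T = F
P ⊕ ¬Q = F ⊕ F = F
¬Q = ¬T = F
(P ⊕ ¬Q) ↓ ¬Q = F ↓ F = T
(Q ↑ R) ∧ ((P ⊕ ¬Q) ↓ ¬Q) = T ∧ T = T
Hence S2 is true.

2 of the 2 statements are true (S1, S2).

2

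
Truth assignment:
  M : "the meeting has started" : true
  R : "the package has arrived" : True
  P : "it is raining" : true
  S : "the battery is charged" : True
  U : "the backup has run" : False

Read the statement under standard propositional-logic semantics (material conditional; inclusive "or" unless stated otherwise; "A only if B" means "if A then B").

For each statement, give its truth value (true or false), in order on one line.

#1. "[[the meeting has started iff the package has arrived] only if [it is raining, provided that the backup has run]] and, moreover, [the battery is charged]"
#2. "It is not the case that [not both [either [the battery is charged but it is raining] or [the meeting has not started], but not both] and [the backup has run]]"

#1 True / #2 False

#1: Parsed as ((M iff R) -> (U -> P)) and S

M iff R = True iff True = True
U -> P = False -> True = True
(M iff R) -> (U -> P) = True -> True = True
((M iff R) -> (U -> P)) and S = True and True = True
Hence #1 is true.

#2: This is not (((S and P) xor not M) nand U).

S and P = True and True = True
not M = not True = False
(S and P) xor not M = True xor False = True
((S and P) xor not M) nand U = True nand False = True
not (((S and P) xor not M) nand U) = not True = False
Hence #2 is false.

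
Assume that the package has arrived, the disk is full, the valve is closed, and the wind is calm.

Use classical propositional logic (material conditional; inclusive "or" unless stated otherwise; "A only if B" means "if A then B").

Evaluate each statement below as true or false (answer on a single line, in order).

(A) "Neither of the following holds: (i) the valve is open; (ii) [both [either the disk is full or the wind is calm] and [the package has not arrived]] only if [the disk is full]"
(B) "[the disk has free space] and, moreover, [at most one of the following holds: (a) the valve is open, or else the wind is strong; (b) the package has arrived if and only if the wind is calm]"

Let R = "the valve is open" (F), P = "the disk is full" (T), K = "the wind is strong" (F), U = "the package has arrived" (T).

(A): In symbols: R nor (((P | ~K) & ~U) -> P)

~K = ~F = T
P | ~K = T | T = T
~U = ~T = F
(P | ~K) & ~U = T & F = F
((P | ~K) & ~U) -> P = F -> T = T
R nor (((P | ~K) & ~U) -> P) = F nor T = F
Hence (A) is false.

(B): This is ~P & ((R | K) nand (U <-> ~K)).

~P = ~T = F
R | K = F | F = F
~K = ~F = T
U <-> ~K = T <-> T = T
(R | K) nand (U <-> ~K) = F nand T = T
~P & ((R | K) nand (U <-> ~K)) = F & T = F
Hence (B) is false.

(A) F / (B) F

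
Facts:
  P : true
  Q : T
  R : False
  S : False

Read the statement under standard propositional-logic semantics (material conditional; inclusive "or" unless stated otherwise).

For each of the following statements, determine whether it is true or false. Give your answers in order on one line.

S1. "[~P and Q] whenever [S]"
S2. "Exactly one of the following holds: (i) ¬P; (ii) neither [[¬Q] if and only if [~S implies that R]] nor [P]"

S1 True; S2 False

S1: In symbols: S -> (not P and Q)

not P = not True = False
not P and Q = False and True = False
S -> (not P and Q) = False -> False = True
Hence S1 is true.

S2: This is not P xor ((not Q iff (not S -> R)) nor P).

not P = not True = False
not Q = not True = False
not S = not False = True
not S -> R = True -> False = False
not Q iff (not S -> R) = False iff False = True
(not Q iff (not S -> R)) nor P = True nor True = False
not P xor ((not Q iff (not S -> R)) nor P) = False xor False = False
Thus S2 is false.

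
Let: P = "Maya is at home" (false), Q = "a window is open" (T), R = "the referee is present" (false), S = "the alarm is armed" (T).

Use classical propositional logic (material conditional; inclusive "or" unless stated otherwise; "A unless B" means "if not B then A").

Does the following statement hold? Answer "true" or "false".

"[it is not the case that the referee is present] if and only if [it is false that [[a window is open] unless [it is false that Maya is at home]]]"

Values: R=F, Q=T, P=F.
Parsed as ~R <-> ~(Q | ~P)

~R = ~F = T
~P = ~F = T
Q | ~P = T | T = T
~(Q | ~P) = ~T = F
~R <-> ~(Q | ~P) = T <-> F = F

False.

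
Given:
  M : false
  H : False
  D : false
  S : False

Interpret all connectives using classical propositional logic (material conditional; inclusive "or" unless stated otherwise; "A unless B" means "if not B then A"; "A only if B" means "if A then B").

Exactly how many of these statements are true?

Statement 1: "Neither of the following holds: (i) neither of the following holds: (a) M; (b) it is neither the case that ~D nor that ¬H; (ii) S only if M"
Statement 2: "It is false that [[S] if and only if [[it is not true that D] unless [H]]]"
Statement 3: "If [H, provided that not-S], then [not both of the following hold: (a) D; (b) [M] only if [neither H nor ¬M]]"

2

Statement 1: In symbols: (M nor (~D nor ~H)) nor (S -> M)

~D = ~F = T
~H = ~F = T
~D nor ~H = T nor T = F
M nor (~D nor ~H) = F nor F = T
S -> M = F -> F = T
(M nor (~D nor ~H)) nor (S -> M) = T nor T = F
Hence Statement 1 is false.

Statement 2: Parsed as ~(S <-> (~D | H))

~D = ~F = T
~D | H = T | F = T
S <-> (~D | H) = F <-> T = F
~(S <-> (~D | H)) = ~F = T
Hence Statement 2 is true.

Statement 3: This is (~S -> H) -> (D nand (M -> (H nor ~M))).

~S = ~F = T
~S -> H = T -> F = F
~M = ~F = T
H nor ~M = F nor T = F
M -> (H nor ~M) = F -> F = T
D nand (M -> (H nor ~M)) = F nand T = T
(~S -> H) -> (D nand (M -> (H nor ~M))) = F -> T = T
Thus Statement 3 is true.

2 of the 3 statements are true.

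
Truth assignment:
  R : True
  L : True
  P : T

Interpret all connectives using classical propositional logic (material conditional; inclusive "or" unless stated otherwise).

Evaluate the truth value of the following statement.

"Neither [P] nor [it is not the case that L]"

false

Parsed as P nor not L

not L = not True = False
P nor not L = True nor False = False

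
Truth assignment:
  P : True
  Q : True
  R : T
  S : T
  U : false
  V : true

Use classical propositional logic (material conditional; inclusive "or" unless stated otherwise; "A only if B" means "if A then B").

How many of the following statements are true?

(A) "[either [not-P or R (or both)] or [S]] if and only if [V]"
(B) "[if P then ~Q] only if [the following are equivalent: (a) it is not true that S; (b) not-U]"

(A): In symbols: ((~P | R) | S) <-> V

~P = ~T = F
~P | R = F | T = T
(~P | R) | S = T | T = T
((~P | R) | S) <-> V = T <-> T = T
Hence (A) is true.

(B): In symbols: (P -> ~Q) -> (~S <-> ~U)

~Q = ~T = F
P -> ~Q = T -> F = F
~S = ~T = F
~U = ~F = T
~S <-> ~U = F <-> T = F
(P -> ~Q) -> (~S <-> ~U) = F -> F = T
Hence (B) is true.

2 of the 2 statements are true ((A), (B)).

2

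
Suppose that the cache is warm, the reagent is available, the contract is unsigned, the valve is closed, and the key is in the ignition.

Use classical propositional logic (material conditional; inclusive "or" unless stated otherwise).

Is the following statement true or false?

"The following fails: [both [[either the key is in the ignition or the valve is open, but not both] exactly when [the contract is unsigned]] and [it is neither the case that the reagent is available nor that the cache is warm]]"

Let U = "the key is in the ignition" (T), S = "the valve is open" (F), R = "the contract is signed" (F), Q = "the reagent is available" (T), P = "the cache is warm" (T).
This is ¬(((U ⊕ S) ↔ ¬R) ∧ (Q ↓ P)).

U ⊕ S = T ⊕ F = T
¬R = ¬F = T
(U ⊕ S) ↔ ¬R = T ↔ T = T
Q ↓ P = T ↓ T = F
((U ⊕ S) ↔ ¬R) ∧ (Q ↓ P) = T ∧ F = F
¬(((U ⊕ S) ↔ ¬R) ∧ (Q ↓ P)) = ¬F = T

True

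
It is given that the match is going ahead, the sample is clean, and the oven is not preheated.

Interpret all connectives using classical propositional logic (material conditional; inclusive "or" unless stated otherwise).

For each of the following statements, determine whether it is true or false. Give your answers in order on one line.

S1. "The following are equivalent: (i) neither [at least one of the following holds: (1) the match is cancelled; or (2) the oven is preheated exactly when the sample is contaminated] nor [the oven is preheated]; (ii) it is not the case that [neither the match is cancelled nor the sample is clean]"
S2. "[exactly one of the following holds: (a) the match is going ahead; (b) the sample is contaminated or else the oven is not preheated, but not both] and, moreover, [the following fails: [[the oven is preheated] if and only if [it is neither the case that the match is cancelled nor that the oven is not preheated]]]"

S1 false, S2 false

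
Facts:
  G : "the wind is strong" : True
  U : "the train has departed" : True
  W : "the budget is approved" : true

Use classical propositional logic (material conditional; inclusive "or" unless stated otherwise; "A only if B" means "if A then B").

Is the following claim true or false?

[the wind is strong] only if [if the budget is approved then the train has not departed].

False

Parsed as G -> (W -> not U)

not U = not True = False
W -> not U = True -> False = False
G -> (W -> not U) = True -> False = False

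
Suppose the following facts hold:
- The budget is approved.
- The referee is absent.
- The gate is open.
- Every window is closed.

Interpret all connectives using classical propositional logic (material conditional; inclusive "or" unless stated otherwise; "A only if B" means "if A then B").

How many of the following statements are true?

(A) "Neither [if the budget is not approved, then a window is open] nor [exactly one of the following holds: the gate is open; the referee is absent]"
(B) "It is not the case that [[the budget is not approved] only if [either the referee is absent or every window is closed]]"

Let H = "the budget is approved" (T), D = "a window is open" (F), L = "the gate is open" (T), N = "the referee is present" (F).

(A): Formalization: (~H -> D) nor (L xor ~N)

~H = ~T = F
~H -> D = F -> F = T
~N = ~F = T
L xor ~N = T xor T = F
(~H -> D) nor (L xor ~N) = T nor F = F
So (A) is false.

(B): In symbols: ~(~H -> (~N | ~D))

~H = ~T = F
~N = ~F = T
~D = ~F = T
~N | ~D = T | T = T
~H -> (~N | ~D) = F -> T = T
~(~H -> (~N | ~D)) = ~T = F
Thus (B) is false.

0 of the 2 statements are true (none).

0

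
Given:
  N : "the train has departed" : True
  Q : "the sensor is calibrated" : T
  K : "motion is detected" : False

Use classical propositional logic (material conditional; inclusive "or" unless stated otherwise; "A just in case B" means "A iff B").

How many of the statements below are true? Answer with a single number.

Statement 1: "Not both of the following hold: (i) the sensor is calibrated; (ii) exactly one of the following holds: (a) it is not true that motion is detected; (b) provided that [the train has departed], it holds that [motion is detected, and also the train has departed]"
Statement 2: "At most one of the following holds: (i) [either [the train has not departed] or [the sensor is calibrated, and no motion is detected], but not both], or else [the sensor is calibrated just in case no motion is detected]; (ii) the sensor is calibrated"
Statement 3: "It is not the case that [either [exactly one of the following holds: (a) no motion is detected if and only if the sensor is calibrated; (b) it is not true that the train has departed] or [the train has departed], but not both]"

1

Statement 1: Formalization: Q ↑ (¬K ⊕ (N → (K ∧ N)))

¬K = ¬F = T
K ∧ N = F ∧ T = F
N → (K ∧ N) = T → F = F
¬K ⊕ (N → (K ∧ N)) = T ⊕ F = T
Q ↑ (¬K ⊕ (N → (K ∧ N))) = T ↑ T = F
Hence Statement 1 is false.

Statement 2: Parsed as ((¬N ⊕ (Q ∧ ¬K)) ∨ (Q ↔ ¬K)) ↑ Q

¬N = ¬T = F
¬K = ¬F = T
Q ∧ ¬K = T ∧ T = T
¬N ⊕ (Q ∧ ¬K) = F ⊕ T = T
¬K = ¬F = T
Q ↔ ¬K = T ↔ T = T
(¬N ⊕ (Q ∧ ¬K)) ∨ (Q ↔ ¬K) = T ∨ T = T
((¬N ⊕ (Q ∧ ¬K)) ∨ (Q ↔ ¬K)) ↑ Q = T ↑ T = F
So Statement 2 is false.

Statement 3: Formalization: ¬(((¬K ↔ Q) ⊕ ¬N) ⊕ N)

¬K = ¬F = T
¬K ↔ Q = T ↔ T = T
¬N = ¬T = F
(¬K ↔ Q) ⊕ ¬N = T ⊕ F = T
((¬K ↔ Q) ⊕ ¬N) ⊕ N = T ⊕ T = F
¬(((¬K ↔ Q) ⊕ ¬N) ⊕ N) = ¬F = T
So Statement 3 is true.

1 of the 3 statements is true (Statement 3).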